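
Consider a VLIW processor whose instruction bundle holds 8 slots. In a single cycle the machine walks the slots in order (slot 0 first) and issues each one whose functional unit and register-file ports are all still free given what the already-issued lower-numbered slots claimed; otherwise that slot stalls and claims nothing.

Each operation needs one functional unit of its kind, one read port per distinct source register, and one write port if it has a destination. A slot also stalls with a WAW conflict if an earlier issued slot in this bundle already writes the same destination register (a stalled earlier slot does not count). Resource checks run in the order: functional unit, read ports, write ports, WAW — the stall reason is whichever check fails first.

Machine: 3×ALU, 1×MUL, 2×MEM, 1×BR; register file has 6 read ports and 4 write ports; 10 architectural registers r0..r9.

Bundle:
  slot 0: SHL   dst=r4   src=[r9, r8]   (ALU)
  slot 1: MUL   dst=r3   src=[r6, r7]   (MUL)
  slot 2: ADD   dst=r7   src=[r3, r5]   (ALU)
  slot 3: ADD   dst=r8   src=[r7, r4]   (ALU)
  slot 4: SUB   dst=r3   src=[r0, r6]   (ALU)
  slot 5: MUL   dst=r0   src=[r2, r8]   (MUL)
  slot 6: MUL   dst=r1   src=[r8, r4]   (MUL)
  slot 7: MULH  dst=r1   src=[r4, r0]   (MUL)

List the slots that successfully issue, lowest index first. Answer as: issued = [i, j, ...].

issued = [0, 1, 2]

  0. ALU→r4 ⇒ go  {2A/1Mu/2Ld/1B | 4r 3w}
  1. MUL→r3 ⇒ go  {2A/0Mu/2Ld/1B | 2r 2w}
  2. ALU→r7 ⇒ go  {1A/0Mu/2Ld/1B | 0r 1w}
  3. ALU→r8 ⇒ no(RD_PORT)  {1A/0Mu/2Ld/1B | 0r 1w}
  4. ALU→r3 ⇒ no(RD_PORT)  {1A/0Mu/2Ld/1B | 0r 1w}
  5. MUL→r0 ⇒ no(FU)  {1A/0Mu/2Ld/1B | 0r 1w}
  6. MUL→r1 ⇒ no(FU)  {1A/0Mu/2Ld/1B | 0r 1w}
  7. MUL→r1 ⇒ no(FU)  {1A/0Mu/2Ld/1B | 0r 1w}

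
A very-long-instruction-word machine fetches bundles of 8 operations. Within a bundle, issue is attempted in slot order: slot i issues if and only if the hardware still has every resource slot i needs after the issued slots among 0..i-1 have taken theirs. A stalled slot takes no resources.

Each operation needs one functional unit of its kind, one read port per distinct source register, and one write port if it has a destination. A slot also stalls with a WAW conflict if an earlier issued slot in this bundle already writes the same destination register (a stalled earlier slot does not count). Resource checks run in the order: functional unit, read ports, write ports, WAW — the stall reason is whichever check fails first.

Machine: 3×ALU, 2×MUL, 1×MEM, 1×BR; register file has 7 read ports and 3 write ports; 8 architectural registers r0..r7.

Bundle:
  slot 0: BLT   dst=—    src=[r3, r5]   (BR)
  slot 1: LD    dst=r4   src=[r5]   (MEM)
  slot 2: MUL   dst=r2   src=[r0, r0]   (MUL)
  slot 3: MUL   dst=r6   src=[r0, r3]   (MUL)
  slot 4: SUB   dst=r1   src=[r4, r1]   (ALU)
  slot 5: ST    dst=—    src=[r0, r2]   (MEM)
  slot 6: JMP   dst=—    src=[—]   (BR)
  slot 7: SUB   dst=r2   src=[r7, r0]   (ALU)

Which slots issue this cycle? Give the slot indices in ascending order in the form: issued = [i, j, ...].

slot 0 (BR): ISSUE — free A3,Mu2,Ld1,B0 rp5 wp3
slot 1 (MEM): ISSUE — free A3,Mu2,Ld0,B0 rp4 wp2
slot 2 (MUL): ISSUE — free A3,Mu1,Ld0,B0 rp3 wp1
slot 3 (MUL): ISSUE — free A3,Mu0,Ld0,B0 rp1 wp0
slot 4 (ALU): stall RD_PORT — free A3,Mu0,Ld0,B0 rp1 wp0
slot 5 (MEM): stall FU — free A3,Mu0,Ld0,B0 rp1 wp0
slot 6 (BR): stall FU — free A3,Mu0,Ld0,B0 rp1 wp0
slot 7 (ALU): stall RD_PORT — free A3,Mu0,Ld0,B0 rp1 wp0

issued = [0, 1, 2, 3]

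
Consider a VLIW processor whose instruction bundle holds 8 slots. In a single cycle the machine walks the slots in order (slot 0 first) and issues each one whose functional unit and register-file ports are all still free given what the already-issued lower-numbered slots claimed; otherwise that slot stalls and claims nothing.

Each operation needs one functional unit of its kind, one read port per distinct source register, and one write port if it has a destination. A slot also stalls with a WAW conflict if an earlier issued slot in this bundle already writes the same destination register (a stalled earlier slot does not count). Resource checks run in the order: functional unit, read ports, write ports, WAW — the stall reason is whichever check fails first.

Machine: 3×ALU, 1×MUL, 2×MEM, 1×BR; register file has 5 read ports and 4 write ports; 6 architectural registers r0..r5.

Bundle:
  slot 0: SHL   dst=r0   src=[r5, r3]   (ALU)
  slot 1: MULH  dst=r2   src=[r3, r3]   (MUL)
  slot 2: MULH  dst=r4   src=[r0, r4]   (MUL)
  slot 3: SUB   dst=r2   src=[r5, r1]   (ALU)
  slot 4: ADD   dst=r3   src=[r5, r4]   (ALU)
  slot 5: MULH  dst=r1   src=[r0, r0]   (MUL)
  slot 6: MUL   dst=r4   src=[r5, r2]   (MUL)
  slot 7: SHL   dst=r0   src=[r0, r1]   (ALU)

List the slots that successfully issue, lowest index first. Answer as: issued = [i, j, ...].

slot 0 (ALU): ISSUE — free A2,Mu1,Ld2,B1 rp3 wp3
slot 1 (MUL): ISSUE — free A2,Mu0,Ld2,B1 rp2 wp2
slot 2 (MUL): stall FU — free A2,Mu0,Ld2,B1 rp2 wp2
slot 3 (ALU): stall WAW — free A2,Mu0,Ld2,B1 rp2 wp2
slot 4 (ALU): ISSUE — free A1,Mu0,Ld2,B1 rp0 wp1
slot 5 (MUL): stall FU — free A1,Mu0,Ld2,B1 rp0 wp1
slot 6 (MUL): stall FU — free A1,Mu0,Ld2,B1 rp0 wp1
slot 7 (ALU): stall RD_PORT — free A1,Mu0,Ld2,B1 rp0 wp1

issued = [0, 1, 4]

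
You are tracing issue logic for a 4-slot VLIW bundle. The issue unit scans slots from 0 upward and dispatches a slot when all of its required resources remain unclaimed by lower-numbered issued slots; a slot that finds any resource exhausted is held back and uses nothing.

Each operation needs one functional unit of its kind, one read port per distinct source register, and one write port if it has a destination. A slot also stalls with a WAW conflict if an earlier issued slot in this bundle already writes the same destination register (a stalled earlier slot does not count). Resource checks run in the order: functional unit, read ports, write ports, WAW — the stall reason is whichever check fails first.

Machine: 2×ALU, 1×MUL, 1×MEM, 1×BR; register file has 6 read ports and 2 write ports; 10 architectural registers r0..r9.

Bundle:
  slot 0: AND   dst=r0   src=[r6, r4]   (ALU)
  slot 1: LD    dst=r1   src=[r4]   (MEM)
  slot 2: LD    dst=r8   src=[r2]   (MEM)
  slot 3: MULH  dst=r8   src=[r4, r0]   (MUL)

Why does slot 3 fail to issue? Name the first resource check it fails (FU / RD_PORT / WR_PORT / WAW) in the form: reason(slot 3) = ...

[0] ALU needs rd=2 wr=1: ok; after: ALU=1 MUL=1 MEM=1 BR=1, R=4, W=1
[1] MEM needs rd=1 wr=1: ok; after: ALU=1 MUL=1 MEM=0 BR=1, R=3, W=0
[2] MEM needs rd=1 wr=1: FU; after: ALU=1 MUL=1 MEM=0 BR=1, R=3, W=0
[3] MUL needs rd=2 wr=1: WR_PORT; after: ALU=1 MUL=1 MEM=0 BR=1, R=3, W=0

reason(slot 3) = WR_PORT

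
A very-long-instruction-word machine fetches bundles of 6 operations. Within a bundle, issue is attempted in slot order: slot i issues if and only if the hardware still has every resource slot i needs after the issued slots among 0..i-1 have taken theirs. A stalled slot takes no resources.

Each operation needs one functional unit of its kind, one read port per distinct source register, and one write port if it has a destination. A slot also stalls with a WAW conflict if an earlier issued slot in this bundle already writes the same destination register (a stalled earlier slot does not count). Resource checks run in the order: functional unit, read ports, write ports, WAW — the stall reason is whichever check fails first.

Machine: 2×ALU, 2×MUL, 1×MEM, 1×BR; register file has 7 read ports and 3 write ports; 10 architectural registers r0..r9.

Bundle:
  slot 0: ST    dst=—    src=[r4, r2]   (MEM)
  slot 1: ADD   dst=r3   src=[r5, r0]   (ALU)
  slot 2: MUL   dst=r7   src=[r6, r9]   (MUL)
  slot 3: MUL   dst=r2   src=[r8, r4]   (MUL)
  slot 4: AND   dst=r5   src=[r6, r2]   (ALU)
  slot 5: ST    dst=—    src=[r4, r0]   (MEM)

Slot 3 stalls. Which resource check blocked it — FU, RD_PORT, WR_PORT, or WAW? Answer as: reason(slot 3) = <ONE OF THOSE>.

reason(slot 3) = RD_PORT

#0 MEM src=r4,r2 dispatched  <A:2 Mu:2 Ld:0 B:1 rd:5 wr:3>
#1 ALU src=r5,r0 dispatched  <A:1 Mu:2 Ld:0 B:1 rd:3 wr:2>
#2 MUL src=r6,r9 dispatched  <A:1 Mu:1 Ld:0 B:1 rd:1 wr:1>
#3 MUL src=r8,r4 held:RD_PORT  <A:1 Mu:1 Ld:0 B:1 rd:1 wr:1>
#4 ALU src=r6,r2 held:RD_PORT  <A:1 Mu:1 Ld:0 B:1 rd:1 wr:1>
#5 MEM src=r4,r0 held:FU  <A:1 Mu:1 Ld:0 B:1 rd:1 wr:1>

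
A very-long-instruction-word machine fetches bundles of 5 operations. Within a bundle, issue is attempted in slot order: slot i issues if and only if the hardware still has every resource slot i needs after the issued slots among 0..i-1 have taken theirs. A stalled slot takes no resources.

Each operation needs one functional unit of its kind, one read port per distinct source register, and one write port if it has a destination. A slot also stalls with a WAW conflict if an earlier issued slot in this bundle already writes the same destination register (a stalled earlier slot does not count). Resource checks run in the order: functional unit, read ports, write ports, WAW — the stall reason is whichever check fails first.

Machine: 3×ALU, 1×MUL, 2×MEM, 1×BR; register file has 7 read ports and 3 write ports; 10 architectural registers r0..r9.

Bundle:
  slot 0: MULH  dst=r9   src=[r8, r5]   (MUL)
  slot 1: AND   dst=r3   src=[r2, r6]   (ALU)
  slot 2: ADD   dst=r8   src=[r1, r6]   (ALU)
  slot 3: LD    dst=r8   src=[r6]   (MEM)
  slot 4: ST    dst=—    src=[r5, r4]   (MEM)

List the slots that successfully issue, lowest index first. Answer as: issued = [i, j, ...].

issued = [0, 1, 2]

#0 MUL src=r8,r5 dispatched  <A:3 Mu:0 Ld:2 B:1 rd:5 wr:2>
#1 ALU src=r2,r6 dispatched  <A:2 Mu:0 Ld:2 B:1 rd:3 wr:1>
#2 ALU src=r1,r6 dispatched  <A:1 Mu:0 Ld:2 B:1 rd:1 wr:0>
#3 MEM src=r6 held:WR_PORT  <A:1 Mu:0 Ld:2 B:1 rd:1 wr:0>
#4 MEM src=r5,r4 held:RD_PORT  <A:1 Mu:0 Ld:2 B:1 rd:1 wr:0>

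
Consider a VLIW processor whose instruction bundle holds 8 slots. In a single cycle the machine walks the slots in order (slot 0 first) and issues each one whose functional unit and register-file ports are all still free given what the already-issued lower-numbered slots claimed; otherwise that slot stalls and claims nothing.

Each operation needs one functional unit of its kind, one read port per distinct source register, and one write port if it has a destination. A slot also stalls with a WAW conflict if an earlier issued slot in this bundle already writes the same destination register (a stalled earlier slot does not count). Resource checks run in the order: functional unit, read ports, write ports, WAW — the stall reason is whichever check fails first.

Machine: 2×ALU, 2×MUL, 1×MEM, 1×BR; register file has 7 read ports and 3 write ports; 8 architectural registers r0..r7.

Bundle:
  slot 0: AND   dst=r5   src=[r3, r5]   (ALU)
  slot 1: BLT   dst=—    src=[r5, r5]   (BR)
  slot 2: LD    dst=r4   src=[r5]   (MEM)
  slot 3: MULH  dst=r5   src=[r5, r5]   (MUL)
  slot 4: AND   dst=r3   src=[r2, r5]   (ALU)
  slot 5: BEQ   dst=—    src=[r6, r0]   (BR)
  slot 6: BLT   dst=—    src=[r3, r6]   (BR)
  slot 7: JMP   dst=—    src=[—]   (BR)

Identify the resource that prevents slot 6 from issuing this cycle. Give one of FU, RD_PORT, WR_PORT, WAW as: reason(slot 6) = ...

reason(slot 6) = FU

[0] ALU needs rd=2 wr=1: ok; after: ALU=1 MUL=2 MEM=1 BR=1, R=5, W=2
[1] BR needs rd=1 wr=0: ok; after: ALU=1 MUL=2 MEM=1 BR=0, R=4, W=2
[2] MEM needs rd=1 wr=1: ok; after: ALU=1 MUL=2 MEM=0 BR=0, R=3, W=1
[3] MUL needs rd=1 wr=1: WAW; after: ALU=1 MUL=2 MEM=0 BR=0, R=3, W=1
[4] ALU needs rd=2 wr=1: ok; after: ALU=0 MUL=2 MEM=0 BR=0, R=1, W=0
[5] BR needs rd=2 wr=0: FU; after: ALU=0 MUL=2 MEM=0 BR=0, R=1, W=0
[6] BR needs rd=2 wr=0: FU; after: ALU=0 MUL=2 MEM=0 BR=0, R=1, W=0
[7] BR needs rd=0 wr=0: FU; after: ALU=0 MUL=2 MEM=0 BR=0, R=1, W=0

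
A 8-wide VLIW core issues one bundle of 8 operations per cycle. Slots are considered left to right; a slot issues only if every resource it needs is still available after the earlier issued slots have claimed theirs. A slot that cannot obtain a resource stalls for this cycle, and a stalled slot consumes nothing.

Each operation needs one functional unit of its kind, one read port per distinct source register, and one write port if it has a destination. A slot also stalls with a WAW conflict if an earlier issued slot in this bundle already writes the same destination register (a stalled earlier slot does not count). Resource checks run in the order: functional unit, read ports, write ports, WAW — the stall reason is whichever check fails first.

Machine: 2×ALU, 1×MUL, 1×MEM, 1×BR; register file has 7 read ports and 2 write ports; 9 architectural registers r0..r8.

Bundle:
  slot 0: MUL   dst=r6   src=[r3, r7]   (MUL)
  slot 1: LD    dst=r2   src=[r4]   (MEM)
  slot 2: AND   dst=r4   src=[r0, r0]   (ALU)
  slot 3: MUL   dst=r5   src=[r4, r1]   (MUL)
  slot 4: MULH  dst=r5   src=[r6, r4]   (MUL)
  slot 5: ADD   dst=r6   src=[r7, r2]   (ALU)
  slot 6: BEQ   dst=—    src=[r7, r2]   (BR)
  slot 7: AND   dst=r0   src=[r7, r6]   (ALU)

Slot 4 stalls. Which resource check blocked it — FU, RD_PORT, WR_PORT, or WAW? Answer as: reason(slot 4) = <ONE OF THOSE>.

reason(slot 4) = FU

  0. MUL→r6 ⇒ go  {2A/0Mu/1Ld/1B | 5r 1w}
  1. MEM→r2 ⇒ go  {2A/0Mu/0Ld/1B | 4r 0w}
  2. ALU→r4 ⇒ no(WR_PORT)  {2A/0Mu/0Ld/1B | 4r 0w}
  3. MUL→r5 ⇒ no(FU)  {2A/0Mu/0Ld/1B | 4r 0w}
  4. MUL→r5 ⇒ no(FU)  {2A/0Mu/0Ld/1B | 4r 0w}
  5. ALU→r6 ⇒ no(WR_PORT)  {2A/0Mu/0Ld/1B | 4r 0w}
  6. BR ⇒ go  {2A/0Mu/0Ld/0B | 2r 0w}
  7. ALU→r0 ⇒ no(WR_PORT)  {2A/0Mu/0Ld/0B | 2r 0w}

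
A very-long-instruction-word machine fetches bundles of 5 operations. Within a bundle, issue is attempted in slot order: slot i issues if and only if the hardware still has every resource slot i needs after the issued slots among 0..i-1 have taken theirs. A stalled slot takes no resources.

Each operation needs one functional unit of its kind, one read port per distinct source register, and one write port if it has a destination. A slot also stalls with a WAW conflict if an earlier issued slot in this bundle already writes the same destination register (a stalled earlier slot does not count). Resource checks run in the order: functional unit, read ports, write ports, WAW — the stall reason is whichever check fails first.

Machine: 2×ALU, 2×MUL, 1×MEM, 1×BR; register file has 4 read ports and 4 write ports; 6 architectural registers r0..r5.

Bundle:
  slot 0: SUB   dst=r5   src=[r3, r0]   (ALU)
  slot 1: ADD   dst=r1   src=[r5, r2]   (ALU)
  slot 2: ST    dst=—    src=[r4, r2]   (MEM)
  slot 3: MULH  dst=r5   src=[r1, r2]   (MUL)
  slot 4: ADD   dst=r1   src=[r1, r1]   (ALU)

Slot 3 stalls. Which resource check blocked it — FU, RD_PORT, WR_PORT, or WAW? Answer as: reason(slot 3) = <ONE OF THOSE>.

slot 0 (ALU): ISSUE — free A1,Mu2,Ld1,B1 rp2 wp3
slot 1 (ALU): ISSUE — free A0,Mu2,Ld1,B1 rp0 wp2
slot 2 (MEM): stall RD_PORT — free A0,Mu2,Ld1,B1 rp0 wp2
slot 3 (MUL): stall RD_PORT — free A0,Mu2,Ld1,B1 rp0 wp2
slot 4 (ALU): stall FU — free A0,Mu2,Ld1,B1 rp0 wp2

reason(slot 3) = RD_PORT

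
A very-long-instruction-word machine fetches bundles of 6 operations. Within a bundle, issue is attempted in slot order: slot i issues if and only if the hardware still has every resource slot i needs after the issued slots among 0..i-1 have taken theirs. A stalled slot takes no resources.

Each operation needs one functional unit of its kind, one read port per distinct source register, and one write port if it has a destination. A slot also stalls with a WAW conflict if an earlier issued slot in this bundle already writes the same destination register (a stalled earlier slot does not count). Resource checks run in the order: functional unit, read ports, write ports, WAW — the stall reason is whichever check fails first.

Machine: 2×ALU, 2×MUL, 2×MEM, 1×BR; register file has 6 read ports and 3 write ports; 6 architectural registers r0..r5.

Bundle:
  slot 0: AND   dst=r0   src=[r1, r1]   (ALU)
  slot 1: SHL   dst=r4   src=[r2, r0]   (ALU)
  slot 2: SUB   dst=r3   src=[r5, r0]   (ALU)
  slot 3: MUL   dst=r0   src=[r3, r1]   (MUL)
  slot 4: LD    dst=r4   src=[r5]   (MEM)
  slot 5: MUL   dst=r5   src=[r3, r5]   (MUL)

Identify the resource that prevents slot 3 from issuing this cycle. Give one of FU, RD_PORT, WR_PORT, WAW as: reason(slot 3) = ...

#0 ALU src=r1,r1 dispatched  <A:1 Mu:2 Ld:2 B:1 rd:5 wr:2>
#1 ALU src=r2,r0 dispatched  <A:0 Mu:2 Ld:2 B:1 rd:3 wr:1>
#2 ALU src=r5,r0 held:FU  <A:0 Mu:2 Ld:2 B:1 rd:3 wr:1>
#3 MUL src=r3,r1 held:WAW  <A:0 Mu:2 Ld:2 B:1 rd:3 wr:1>
#4 MEM src=r5 held:WAW  <A:0 Mu:2 Ld:2 B:1 rd:3 wr:1>
#5 MUL src=r3,r5 dispatched  <A:0 Mu:1 Ld:2 B:1 rd:1 wr:0>

reason(slot 3) = WAW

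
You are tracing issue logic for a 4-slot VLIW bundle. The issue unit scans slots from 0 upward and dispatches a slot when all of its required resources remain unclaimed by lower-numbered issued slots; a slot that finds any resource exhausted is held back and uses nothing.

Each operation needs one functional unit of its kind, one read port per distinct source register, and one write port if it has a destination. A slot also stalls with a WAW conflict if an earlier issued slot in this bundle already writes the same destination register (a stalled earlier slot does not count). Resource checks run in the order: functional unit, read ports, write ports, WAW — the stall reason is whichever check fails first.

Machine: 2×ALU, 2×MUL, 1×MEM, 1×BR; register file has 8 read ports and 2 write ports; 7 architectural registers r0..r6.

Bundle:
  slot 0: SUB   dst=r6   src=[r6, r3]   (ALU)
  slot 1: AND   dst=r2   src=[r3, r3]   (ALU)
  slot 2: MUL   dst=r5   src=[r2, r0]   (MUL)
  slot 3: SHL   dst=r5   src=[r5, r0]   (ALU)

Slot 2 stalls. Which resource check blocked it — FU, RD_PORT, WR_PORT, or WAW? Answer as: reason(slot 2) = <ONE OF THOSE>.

reason(slot 2) = WR_PORT

(0) want 1×ALU +2rd +1wr — yes → AL1|MU2|ME1|BR1|rd6|wr1
(1) want 1×ALU +1rd +1wr — yes → AL0|MU2|ME1|BR1|rd5|wr0
(2) want 1×MUL +2rd +1wr — WR_PORT → AL0|MU2|ME1|BR1|rd5|wr0
(3) want 1×ALU +2rd +1wr — FU → AL0|MU2|ME1|BR1|rd5|wr0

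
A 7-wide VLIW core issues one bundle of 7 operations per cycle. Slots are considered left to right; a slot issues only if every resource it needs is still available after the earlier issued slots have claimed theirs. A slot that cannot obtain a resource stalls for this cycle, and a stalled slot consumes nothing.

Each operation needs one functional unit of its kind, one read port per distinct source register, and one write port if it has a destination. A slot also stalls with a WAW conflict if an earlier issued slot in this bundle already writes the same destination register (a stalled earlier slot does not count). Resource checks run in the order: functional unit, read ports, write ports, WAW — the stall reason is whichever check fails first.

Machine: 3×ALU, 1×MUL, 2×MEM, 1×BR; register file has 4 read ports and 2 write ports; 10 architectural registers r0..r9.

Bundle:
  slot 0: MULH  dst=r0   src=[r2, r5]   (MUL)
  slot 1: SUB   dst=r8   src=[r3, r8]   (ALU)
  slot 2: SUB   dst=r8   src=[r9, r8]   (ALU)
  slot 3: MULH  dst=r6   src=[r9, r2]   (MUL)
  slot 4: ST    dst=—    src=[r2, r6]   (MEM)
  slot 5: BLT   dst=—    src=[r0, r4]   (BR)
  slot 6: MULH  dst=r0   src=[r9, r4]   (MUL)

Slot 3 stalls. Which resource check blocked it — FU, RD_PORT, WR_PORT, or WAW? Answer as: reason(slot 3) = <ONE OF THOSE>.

reason(slot 3) = FU

(0) want 1×MUL +2rd +1wr — yes → AL3|MU0|ME2|BR1|rd2|wr1
(1) want 1×ALU +2rd +1wr — yes → AL2|MU0|ME2|BR1|rd0|wr0
(2) want 1×ALU +2rd +1wr — RD_PORT → AL2|MU0|ME2|BR1|rd0|wr0
(3) want 1×MUL +2rd +1wr — FU → AL2|MU0|ME2|BR1|rd0|wr0
(4) want 1×MEM +2rd +0wr — RD_PORT → AL2|MU0|ME2|BR1|rd0|wr0
(5) want 1×BR +2rd +0wr — RD_PORT → AL2|MU0|ME2|BR1|rd0|wr0
(6) want 1×MUL +2rd +1wr — FU → AL2|MU0|ME2|BR1|rd0|wr0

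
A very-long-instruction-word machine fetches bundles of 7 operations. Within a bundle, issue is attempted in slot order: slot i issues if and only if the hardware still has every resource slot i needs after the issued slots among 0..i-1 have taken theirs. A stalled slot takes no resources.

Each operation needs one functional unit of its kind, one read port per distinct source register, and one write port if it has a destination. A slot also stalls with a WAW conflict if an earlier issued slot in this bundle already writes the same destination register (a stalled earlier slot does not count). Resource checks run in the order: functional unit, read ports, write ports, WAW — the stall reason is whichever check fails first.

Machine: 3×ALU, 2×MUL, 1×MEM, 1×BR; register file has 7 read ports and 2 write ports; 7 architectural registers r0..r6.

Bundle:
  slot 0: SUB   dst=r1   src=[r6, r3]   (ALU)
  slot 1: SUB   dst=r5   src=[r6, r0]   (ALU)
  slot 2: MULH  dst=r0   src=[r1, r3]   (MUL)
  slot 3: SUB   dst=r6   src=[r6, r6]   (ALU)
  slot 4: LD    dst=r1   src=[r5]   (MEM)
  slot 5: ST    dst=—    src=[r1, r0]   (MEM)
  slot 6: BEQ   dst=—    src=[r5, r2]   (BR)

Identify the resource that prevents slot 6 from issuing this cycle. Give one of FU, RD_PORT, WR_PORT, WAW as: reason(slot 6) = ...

[0] ALU needs rd=2 wr=1: ok; after: ALU=2 MUL=2 MEM=1 BR=1, R=5, W=1
[1] ALU needs rd=2 wr=1: ok; after: ALU=1 MUL=2 MEM=1 BR=1, R=3, W=0
[2] MUL needs rd=2 wr=1: WR_PORT; after: ALU=1 MUL=2 MEM=1 BR=1, R=3, W=0
[3] ALU needs rd=1 wr=1: WR_PORT; after: ALU=1 MUL=2 MEM=1 BR=1, R=3, W=0
[4] MEM needs rd=1 wr=1: WR_PORT; after: ALU=1 MUL=2 MEM=1 BR=1, R=3, W=0
[5] MEM needs rd=2 wr=0: ok; after: ALU=1 MUL=2 MEM=0 BR=1, R=1, W=0
[6] BR needs rd=2 wr=0: RD_PORT; after: ALU=1 MUL=2 MEM=0 BR=1, R=1, W=0

reason(slot 6) = RD_PORT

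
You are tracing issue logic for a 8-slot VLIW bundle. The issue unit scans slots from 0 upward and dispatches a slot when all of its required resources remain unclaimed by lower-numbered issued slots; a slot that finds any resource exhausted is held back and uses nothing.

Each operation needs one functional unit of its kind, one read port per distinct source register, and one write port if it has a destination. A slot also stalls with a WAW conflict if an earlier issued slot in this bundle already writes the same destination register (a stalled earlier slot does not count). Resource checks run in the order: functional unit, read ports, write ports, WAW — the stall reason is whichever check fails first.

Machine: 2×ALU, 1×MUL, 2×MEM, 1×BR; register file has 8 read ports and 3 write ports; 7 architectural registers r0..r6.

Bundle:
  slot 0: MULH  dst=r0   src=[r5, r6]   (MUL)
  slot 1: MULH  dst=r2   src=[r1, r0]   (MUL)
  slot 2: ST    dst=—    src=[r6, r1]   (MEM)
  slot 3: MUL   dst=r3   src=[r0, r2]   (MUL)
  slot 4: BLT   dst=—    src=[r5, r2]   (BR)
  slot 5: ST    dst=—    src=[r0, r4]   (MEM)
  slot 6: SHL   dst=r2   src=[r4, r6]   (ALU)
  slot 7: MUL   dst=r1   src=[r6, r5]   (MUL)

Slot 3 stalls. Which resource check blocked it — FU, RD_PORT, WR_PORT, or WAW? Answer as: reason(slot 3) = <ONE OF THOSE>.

reason(slot 3) = FU

[0] MUL needs rd=2 wr=1: ok; after: ALU=2 MUL=0 MEM=2 BR=1, R=6, W=2
[1] MUL needs rd=2 wr=1: FU; after: ALU=2 MUL=0 MEM=2 BR=1, R=6, W=2
[2] MEM needs rd=2 wr=0: ok; after: ALU=2 MUL=0 MEM=1 BR=1, R=4, W=2
[3] MUL needs rd=2 wr=1: FU; after: ALU=2 MUL=0 MEM=1 BR=1, R=4, W=2
[4] BR needs rd=2 wr=0: ok; after: ALU=2 MUL=0 MEM=1 BR=0, R=2, W=2
[5] MEM needs rd=2 wr=0: ok; after: ALU=2 MUL=0 MEM=0 BR=0, R=0, W=2
[6] ALU needs rd=2 wr=1: RD_PORT; after: ALU=2 MUL=0 MEM=0 BR=0, R=0, W=2
[7] MUL needs rd=2 wr=1: FU; after: ALU=2 MUL=0 MEM=0 BR=0, R=0, W=2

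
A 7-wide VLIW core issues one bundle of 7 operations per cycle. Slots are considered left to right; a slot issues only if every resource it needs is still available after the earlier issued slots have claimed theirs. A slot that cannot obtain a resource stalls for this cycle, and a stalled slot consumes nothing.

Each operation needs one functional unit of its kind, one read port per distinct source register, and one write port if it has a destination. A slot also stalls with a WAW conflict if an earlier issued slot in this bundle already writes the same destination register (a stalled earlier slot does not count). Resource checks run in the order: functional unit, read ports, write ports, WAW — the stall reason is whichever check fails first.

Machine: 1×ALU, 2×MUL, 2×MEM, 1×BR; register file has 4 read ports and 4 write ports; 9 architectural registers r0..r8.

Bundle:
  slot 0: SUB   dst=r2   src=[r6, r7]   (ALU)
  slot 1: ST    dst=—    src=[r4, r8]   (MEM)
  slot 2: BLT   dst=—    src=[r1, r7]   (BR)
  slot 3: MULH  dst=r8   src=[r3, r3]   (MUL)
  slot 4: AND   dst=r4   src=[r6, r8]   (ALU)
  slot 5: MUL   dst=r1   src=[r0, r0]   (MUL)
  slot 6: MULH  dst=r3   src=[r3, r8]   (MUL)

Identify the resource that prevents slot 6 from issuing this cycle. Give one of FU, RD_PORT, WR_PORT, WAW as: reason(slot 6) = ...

[0] ALU needs rd=2 wr=1: ok; after: ALU=0 MUL=2 MEM=2 BR=1, R=2, W=3
[1] MEM needs rd=2 wr=0: ok; after: ALU=0 MUL=2 MEM=1 BR=1, R=0, W=3
[2] BR needs rd=2 wr=0: RD_PORT; after: ALU=0 MUL=2 MEM=1 BR=1, R=0, W=3
[3] MUL needs rd=1 wr=1: RD_PORT; after: ALU=0 MUL=2 MEM=1 BR=1, R=0, W=3
[4] ALU needs rd=2 wr=1: FU; after: ALU=0 MUL=2 MEM=1 BR=1, R=0, W=3
[5] MUL needs rd=1 wr=1: RD_PORT; after: ALU=0 MUL=2 MEM=1 BR=1, R=0, W=3
[6] MUL needs rd=2 wr=1: RD_PORT; after: ALU=0 MUL=2 MEM=1 BR=1, R=0, W=3

reason(slot 6) = RD_PORT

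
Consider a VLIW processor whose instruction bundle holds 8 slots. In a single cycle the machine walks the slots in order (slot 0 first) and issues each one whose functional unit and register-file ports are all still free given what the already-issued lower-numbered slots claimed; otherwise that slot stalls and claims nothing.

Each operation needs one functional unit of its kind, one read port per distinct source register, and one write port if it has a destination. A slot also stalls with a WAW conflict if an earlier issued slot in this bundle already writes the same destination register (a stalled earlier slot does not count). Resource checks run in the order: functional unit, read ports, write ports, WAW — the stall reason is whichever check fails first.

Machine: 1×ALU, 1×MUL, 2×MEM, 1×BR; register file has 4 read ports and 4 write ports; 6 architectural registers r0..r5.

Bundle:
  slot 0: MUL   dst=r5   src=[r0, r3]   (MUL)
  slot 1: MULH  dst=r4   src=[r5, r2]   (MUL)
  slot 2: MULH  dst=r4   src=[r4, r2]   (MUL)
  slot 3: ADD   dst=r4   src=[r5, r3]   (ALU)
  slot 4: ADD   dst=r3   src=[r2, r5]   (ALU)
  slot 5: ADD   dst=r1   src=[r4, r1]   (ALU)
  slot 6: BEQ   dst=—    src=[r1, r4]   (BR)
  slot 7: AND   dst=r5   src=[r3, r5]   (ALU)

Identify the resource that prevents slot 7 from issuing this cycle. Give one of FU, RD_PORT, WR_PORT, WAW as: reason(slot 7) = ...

reason(slot 7) = FU

[0] MUL needs rd=2 wr=1: ok; after: ALU=1 MUL=0 MEM=2 BR=1, R=2, W=3
[1] MUL needs rd=2 wr=1: FU; after: ALU=1 MUL=0 MEM=2 BR=1, R=2, W=3
[2] MUL needs rd=2 wr=1: FU; after: ALU=1 MUL=0 MEM=2 BR=1, R=2, W=3
[3] ALU needs rd=2 wr=1: ok; after: ALU=0 MUL=0 MEM=2 BR=1, R=0, W=2
[4] ALU needs rd=2 wr=1: FU; after: ALU=0 MUL=0 MEM=2 BR=1, R=0, W=2
[5] ALU needs rd=2 wr=1: FU; after: ALU=0 MUL=0 MEM=2 BR=1, R=0, W=2
[6] BR needs rd=2 wr=0: RD_PORT; after: ALU=0 MUL=0 MEM=2 BR=1, R=0, W=2
[7] ALU needs rd=2 wr=1: FU; after: ALU=0 MUL=0 MEM=2 BR=1, R=0, W=2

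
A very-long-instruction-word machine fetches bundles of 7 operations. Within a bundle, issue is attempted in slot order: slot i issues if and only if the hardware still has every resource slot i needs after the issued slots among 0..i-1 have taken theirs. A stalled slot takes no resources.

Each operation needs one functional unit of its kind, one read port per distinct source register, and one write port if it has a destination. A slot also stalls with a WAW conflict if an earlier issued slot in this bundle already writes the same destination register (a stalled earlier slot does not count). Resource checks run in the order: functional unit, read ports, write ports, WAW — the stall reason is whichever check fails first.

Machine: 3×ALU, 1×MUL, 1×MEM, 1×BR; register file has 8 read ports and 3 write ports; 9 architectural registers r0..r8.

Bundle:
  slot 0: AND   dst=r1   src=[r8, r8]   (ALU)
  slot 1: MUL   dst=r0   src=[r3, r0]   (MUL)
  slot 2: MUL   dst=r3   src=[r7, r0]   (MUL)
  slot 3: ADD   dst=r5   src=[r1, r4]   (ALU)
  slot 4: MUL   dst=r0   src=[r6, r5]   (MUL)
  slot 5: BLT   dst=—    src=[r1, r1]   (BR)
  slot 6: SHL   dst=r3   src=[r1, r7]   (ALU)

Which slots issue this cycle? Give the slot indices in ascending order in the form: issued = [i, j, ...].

(0) want 1×ALU +1rd +1wr — yes → AL2|MU1|ME1|BR1|rd7|wr2
(1) want 1×MUL +2rd +1wr — yes → AL2|MU0|ME1|BR1|rd5|wr1
(2) want 1×MUL +2rd +1wr — FU → AL2|MU0|ME1|BR1|rd5|wr1
(3) want 1×ALU +2rd +1wr — yes → AL1|MU0|ME1|BR1|rd3|wr0
(4) want 1×MUL +2rd +1wr — FU → AL1|MU0|ME1|BR1|rd3|wr0
(5) want 1×BR +1rd +0wr — yes → AL1|MU0|ME1|BR0|rd2|wr0
(6) want 1×ALU +2rd +1wr — WR_PORT → AL1|MU0|ME1|BR0|rd2|wr0

issued = [0, 1, 3, 5]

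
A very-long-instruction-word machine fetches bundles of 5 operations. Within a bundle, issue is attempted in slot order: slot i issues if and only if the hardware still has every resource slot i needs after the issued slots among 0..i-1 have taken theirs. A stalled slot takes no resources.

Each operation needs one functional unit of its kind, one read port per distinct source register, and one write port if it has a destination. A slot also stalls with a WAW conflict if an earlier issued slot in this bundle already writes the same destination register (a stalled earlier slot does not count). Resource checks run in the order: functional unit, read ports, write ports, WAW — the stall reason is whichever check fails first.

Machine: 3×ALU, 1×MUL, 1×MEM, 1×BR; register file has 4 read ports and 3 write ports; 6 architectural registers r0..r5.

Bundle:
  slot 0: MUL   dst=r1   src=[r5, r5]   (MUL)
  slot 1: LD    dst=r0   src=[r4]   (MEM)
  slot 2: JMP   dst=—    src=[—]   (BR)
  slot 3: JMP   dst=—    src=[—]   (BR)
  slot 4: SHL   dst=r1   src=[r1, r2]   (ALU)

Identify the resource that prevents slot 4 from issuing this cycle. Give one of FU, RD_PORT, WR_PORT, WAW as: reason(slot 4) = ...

reason(slot 4) = WAW

(0) want 1×MUL +1rd +1wr — yes → AL3|MU0|ME1|BR1|rd3|wr2
(1) want 1×MEM +1rd +1wr — yes → AL3|MU0|ME0|BR1|rd2|wr1
(2) want 1×BR +0rd +0wr — yes → AL3|MU0|ME0|BR0|rd2|wr1
(3) want 1×BR +0rd +0wr — FU → AL3|MU0|ME0|BR0|rd2|wr1
(4) want 1×ALU +2rd +1wr — WAW → AL3|MU0|ME0|BR0|rd2|wr1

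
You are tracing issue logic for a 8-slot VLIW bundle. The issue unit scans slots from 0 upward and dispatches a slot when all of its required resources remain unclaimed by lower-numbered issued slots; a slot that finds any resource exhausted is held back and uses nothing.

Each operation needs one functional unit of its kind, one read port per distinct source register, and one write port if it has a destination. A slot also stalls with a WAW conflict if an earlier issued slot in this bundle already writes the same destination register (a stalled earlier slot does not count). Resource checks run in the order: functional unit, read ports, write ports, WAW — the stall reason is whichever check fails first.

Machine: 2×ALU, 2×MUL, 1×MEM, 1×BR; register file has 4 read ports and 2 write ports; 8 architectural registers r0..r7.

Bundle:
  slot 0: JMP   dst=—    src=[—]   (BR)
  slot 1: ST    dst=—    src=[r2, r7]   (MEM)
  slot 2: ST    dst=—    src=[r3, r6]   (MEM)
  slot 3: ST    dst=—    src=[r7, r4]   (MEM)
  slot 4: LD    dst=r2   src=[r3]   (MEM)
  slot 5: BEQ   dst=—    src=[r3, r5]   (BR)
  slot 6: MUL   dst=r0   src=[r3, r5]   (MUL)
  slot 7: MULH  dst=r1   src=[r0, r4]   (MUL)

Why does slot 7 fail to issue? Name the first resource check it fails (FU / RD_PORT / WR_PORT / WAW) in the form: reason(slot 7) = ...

reason(slot 7) = RD_PORT

  0. BR ⇒ go  {2A/2Mu/1Ld/0B | 4r 2w}
  1. MEM ⇒ go  {2A/2Mu/0Ld/0B | 2r 2w}
  2. MEM ⇒ no(FU)  {2A/2Mu/0Ld/0B | 2r 2w}
  3. MEM ⇒ no(FU)  {2A/2Mu/0Ld/0B | 2r 2w}
  4. MEM→r2 ⇒ no(FU)  {2A/2Mu/0Ld/0B | 2r 2w}
  5. BR ⇒ no(FU)  {2A/2Mu/0Ld/0B | 2r 2w}
  6. MUL→r0 ⇒ go  {2A/1Mu/0Ld/0B | 0r 1w}
  7. MUL→r1 ⇒ no(RD_PORT)  {2A/1Mu/0Ld/0B | 0r 1w}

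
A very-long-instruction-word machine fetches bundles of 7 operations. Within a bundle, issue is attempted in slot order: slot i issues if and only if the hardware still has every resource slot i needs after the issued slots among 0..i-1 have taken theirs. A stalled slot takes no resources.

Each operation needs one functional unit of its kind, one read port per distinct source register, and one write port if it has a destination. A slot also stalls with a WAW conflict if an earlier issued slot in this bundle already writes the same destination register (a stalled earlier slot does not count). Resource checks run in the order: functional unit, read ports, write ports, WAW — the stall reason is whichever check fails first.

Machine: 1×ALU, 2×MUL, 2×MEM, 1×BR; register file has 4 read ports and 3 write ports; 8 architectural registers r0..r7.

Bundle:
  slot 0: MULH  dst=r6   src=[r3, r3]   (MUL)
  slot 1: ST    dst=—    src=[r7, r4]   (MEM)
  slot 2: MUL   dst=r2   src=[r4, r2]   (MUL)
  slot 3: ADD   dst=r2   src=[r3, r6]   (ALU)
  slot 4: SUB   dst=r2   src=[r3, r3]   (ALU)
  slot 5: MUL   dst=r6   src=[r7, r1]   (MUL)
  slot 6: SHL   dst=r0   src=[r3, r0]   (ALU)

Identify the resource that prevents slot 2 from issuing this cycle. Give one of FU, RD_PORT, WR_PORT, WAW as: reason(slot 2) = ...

reason(slot 2) = RD_PORT

slot 0 (MUL): ISSUE — free A1,Mu1,Ld2,B1 rp3 wp2
slot 1 (MEM): ISSUE — free A1,Mu1,Ld1,B1 rp1 wp2
slot 2 (MUL): stall RD_PORT — free A1,Mu1,Ld1,B1 rp1 wp2
slot 3 (ALU): stall RD_PORT — free A1,Mu1,Ld1,B1 rp1 wp2
slot 4 (ALU): ISSUE — free A0,Mu1,Ld1,B1 rp0 wp1
slot 5 (MUL): stall RD_PORT — free A0,Mu1,Ld1,B1 rp0 wp1
slot 6 (ALU): stall FU — free A0,Mu1,Ld1,B1 rp0 wp1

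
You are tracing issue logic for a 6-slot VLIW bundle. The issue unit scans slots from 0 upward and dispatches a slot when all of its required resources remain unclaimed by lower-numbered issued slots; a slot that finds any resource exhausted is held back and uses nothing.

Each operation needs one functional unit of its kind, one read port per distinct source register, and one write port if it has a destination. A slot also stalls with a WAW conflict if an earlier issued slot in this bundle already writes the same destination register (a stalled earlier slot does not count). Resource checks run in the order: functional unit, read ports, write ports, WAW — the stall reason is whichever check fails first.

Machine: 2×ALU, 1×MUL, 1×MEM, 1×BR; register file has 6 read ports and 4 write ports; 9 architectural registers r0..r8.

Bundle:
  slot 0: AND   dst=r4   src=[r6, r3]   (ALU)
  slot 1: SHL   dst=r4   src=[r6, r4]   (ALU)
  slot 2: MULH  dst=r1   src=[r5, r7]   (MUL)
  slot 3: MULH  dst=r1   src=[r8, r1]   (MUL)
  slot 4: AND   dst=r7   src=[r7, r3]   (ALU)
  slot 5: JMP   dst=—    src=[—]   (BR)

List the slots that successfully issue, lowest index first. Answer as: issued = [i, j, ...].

slot 0 (ALU): ISSUE — free A1,Mu1,Ld1,B1 rp4 wp3
slot 1 (ALU): stall WAW — free A1,Mu1,Ld1,B1 rp4 wp3
slot 2 (MUL): ISSUE — free A1,Mu0,Ld1,B1 rp2 wp2
slot 3 (MUL): stall FU — free A1,Mu0,Ld1,B1 rp2 wp2
slot 4 (ALU): ISSUE — free A0,Mu0,Ld1,B1 rp0 wp1
slot 5 (BR): ISSUE — free A0,Mu0,Ld1,B0 rp0 wp1

issued = [0, 2, 4, 5]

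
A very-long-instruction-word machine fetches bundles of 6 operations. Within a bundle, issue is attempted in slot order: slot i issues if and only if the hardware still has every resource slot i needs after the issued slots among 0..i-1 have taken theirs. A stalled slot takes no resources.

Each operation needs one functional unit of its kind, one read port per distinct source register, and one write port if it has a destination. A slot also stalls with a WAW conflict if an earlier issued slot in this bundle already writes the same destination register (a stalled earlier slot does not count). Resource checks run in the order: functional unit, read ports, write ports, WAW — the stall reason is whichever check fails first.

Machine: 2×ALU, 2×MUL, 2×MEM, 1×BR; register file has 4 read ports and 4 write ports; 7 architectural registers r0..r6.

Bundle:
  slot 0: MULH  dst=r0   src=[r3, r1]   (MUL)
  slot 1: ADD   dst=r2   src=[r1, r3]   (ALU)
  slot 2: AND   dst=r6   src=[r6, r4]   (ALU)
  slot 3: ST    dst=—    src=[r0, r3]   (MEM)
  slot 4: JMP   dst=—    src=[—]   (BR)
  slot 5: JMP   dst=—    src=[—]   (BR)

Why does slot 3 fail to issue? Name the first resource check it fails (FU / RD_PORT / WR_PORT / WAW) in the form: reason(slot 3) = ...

reason(slot 3) = RD_PORT

#0 MUL src=r3,r1 dispatched  <A:2 Mu:1 Ld:2 B:1 rd:2 wr:3>
#1 ALU src=r1,r3 dispatched  <A:1 Mu:1 Ld:2 B:1 rd:0 wr:2>
#2 ALU src=r6,r4 held:RD_PORT  <A:1 Mu:1 Ld:2 B:1 rd:0 wr:2>
#3 MEM src=r0,r3 held:RD_PORT  <A:1 Mu:1 Ld:2 B:1 rd:0 wr:2>
#4 BR src=- dispatched  <A:1 Mu:1 Ld:2 B:0 rd:0 wr:2>
#5 BR src=- held:FU  <A:1 Mu:1 Ld:2 B:0 rd:0 wr:2>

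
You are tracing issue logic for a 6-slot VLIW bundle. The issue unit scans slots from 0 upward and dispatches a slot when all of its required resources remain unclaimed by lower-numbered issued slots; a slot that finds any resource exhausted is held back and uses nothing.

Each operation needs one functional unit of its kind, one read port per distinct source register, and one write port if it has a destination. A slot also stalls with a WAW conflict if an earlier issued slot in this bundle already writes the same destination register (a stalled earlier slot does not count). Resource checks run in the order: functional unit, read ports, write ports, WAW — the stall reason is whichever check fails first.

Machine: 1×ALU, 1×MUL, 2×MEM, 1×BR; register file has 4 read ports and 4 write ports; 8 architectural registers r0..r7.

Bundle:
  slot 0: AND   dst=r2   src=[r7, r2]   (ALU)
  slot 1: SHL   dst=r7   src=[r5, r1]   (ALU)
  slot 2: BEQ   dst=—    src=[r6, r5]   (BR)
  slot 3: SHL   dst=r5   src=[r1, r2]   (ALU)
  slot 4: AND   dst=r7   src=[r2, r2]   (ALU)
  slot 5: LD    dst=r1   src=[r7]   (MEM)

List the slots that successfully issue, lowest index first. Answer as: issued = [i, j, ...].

[0] ALU needs rd=2 wr=1: ok; after: ALU=0 MUL=1 MEM=2 BR=1, R=2, W=3
[1] ALU needs rd=2 wr=1: FU; after: ALU=0 MUL=1 MEM=2 BR=1, R=2, W=3
[2] BR needs rd=2 wr=0: ok; after: ALU=0 MUL=1 MEM=2 BR=0, R=0, W=3
[3] ALU needs rd=2 wr=1: FU; after: ALU=0 MUL=1 MEM=2 BR=0, R=0, W=3
[4] ALU needs rd=1 wr=1: FU; after: ALU=0 MUL=1 MEM=2 BR=0, R=0, W=3
[5] MEM needs rd=1 wr=1: RD_PORT; after: ALU=0 MUL=1 MEM=2 BR=0, R=0, W=3

issued = [0, 2]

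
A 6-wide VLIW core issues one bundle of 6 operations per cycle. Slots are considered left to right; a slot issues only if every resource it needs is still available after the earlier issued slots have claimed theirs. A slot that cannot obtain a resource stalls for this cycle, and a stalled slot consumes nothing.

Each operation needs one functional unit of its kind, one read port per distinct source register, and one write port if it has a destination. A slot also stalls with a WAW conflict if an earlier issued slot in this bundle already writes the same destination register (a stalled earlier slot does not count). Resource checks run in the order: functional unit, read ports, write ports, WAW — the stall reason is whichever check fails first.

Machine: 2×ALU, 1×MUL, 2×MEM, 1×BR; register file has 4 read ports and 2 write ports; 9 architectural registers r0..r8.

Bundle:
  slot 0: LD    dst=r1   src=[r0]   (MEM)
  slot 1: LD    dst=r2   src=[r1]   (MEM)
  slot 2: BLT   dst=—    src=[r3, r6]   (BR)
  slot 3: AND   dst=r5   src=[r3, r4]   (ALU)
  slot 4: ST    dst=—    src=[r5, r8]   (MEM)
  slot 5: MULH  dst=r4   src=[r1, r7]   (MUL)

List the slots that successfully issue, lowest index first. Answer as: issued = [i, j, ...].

#0 MEM src=r0 dispatched  <A:2 Mu:1 Ld:1 B:1 rd:3 wr:1>
#1 MEM src=r1 dispatched  <A:2 Mu:1 Ld:0 B:1 rd:2 wr:0>
#2 BR src=r3,r6 dispatched  <A:2 Mu:1 Ld:0 B:0 rd:0 wr:0>
#3 ALU src=r3,r4 held:RD_PORT  <A:2 Mu:1 Ld:0 B:0 rd:0 wr:0>
#4 MEM src=r5,r8 held:FU  <A:2 Mu:1 Ld:0 B:0 rd:0 wr:0>
#5 MUL src=r1,r7 held:RD_PORT  <A:2 Mu:1 Ld:0 B:0 rd:0 wr:0>

issued = [0, 1, 2]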